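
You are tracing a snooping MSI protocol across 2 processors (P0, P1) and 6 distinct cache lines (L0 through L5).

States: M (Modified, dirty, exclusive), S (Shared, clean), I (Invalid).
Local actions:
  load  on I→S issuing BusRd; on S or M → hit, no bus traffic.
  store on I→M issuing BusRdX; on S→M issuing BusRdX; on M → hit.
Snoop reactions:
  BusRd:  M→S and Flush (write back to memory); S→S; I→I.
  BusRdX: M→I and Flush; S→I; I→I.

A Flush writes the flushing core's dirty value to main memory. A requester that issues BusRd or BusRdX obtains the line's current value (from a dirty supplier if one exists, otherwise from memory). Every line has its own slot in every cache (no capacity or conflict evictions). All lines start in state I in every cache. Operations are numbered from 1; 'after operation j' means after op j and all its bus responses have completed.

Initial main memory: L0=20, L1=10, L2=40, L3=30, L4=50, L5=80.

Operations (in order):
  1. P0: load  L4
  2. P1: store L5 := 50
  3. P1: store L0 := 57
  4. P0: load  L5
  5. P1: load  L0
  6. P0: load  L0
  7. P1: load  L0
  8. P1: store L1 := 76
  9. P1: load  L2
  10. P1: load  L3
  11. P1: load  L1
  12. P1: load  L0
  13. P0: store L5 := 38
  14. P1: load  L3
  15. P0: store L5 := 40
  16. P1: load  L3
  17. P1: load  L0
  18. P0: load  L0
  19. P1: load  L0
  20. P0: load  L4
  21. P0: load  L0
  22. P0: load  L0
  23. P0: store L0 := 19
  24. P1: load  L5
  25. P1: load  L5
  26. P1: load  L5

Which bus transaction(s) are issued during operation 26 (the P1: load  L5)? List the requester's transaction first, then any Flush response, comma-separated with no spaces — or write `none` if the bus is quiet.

bus = none

[1] P0: load  L4 | P0:S(50), P1:I | bus: BusRd
[2] P1: store L5 := 50 | P0:I, P1:M(50) | bus: BusRdX
[3] P1: store L0 := 57 | P0:I, P1:M(57) | bus: BusRdX
[4] P0: load  L5 | P0:S(50), P1:S(50) | bus: BusRd,Flush
[5] P1: load  L0 | P0:I, P1:M(57) | bus: none
[6] P0: load  L0 | P0:S(57), P1:S(57) | bus: BusRd,Flush
[7] P1: load  L0 | P0:S(57), P1:S(57) | bus: none
[8] P1: store L1 := 76 | P0:I, P1:M(76) | bus: BusRdX
[9] P1: load  L2 | P0:I, P1:S(40) | bus: BusRd
[10] P1: load  L3 | P0:I, P1:S(30) | bus: BusRd
[11] P1: load  L1 | P0:I, P1:M(76) | bus: none
[12] P1: load  L0 | P0:S(57), P1:S(57) | bus: none
[13] P0: store L5 := 38 | P0:M(38), P1:I | bus: BusRdX
[14] P1: load  L3 | P0:I, P1:S(30) | bus: none
[15] P0: store L5 := 40 | P0:M(40), P1:I | bus: none
[16] P1: load  L3 | P0:I, P1:S(30) | bus: none
[17] P1: load  L0 | P0:S(57), P1:S(57) | bus: none
[18] P0: load  L0 | P0:S(57), P1:S(57) | bus: none
[19] P1: load  L0 | P0:S(57), P1:S(57) | bus: none
[20] P0: load  L4 | P0:S(50), P1:I | bus: none
[21] P0: load  L0 | P0:S(57), P1:S(57) | bus: none
[22] P0: load  L0 | P0:S(57), P1:S(57) | bus: none
[23] P0: store L0 := 19 | P0:M(19), P1:I | bus: BusRdX
[24] P1: load  L5 | P0:S(40), P1:S(40) | bus: BusRd,Flush
[25] P1: load  L5 | P0:S(40), P1:S(40) | bus: none
[26] P1: load  L5 | P0:S(40), P1:S(40) | bus: none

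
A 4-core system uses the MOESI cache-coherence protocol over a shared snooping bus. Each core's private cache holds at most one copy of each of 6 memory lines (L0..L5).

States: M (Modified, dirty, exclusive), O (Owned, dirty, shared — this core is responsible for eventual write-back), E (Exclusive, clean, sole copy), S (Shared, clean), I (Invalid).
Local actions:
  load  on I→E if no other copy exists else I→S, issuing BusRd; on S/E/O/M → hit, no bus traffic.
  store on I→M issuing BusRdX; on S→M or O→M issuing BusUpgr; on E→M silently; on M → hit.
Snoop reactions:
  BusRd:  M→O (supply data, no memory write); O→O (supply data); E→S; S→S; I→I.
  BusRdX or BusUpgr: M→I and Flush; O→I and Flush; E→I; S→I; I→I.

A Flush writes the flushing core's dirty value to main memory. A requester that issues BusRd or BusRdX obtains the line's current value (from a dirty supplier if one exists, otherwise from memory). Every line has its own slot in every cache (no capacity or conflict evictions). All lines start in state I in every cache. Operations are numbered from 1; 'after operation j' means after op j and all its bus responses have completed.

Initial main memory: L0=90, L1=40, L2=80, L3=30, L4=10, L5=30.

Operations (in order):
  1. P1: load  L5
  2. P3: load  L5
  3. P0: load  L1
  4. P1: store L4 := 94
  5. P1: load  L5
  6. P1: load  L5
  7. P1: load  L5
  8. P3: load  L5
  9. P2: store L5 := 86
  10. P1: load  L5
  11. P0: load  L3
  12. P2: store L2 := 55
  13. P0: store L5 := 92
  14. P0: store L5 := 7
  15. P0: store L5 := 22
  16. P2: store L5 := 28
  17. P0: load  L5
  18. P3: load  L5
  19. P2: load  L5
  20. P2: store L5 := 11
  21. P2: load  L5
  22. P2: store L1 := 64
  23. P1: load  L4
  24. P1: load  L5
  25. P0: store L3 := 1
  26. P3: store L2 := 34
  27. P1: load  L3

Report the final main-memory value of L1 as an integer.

step 1: P1: load  L5  ⟶  IEII  (L5)  txn=BusRd  M[L5]=30
step 2: P3: load  L5  ⟶  ISIS  (L5)  txn=BusRd  M[L5]=30
step 3: P0: load  L1  ⟶  EIII  (L1)  txn=BusRd  M[L1]=40
step 4: P1: store L4 := 94  ⟶  IMII  (L4)  txn=BusRdX  M[L4]=10
step 5: P1: load  L5  ⟶  ISIS  (L5)  txn=∅  M[L5]=30
step 6: P1: load  L5  ⟶  ISIS  (L5)  txn=∅  M[L5]=30
step 7: P1: load  L5  ⟶  ISIS  (L5)  txn=∅  M[L5]=30
step 8: P3: load  L5  ⟶  ISIS  (L5)  txn=∅  M[L5]=30
step 9: P2: store L5 := 86  ⟶  IIMI  (L5)  txn=BusRdX  M[L5]=30
step 10: P1: load  L5  ⟶  ISOI  (L5)  txn=BusRd  M[L5]=30
step 11: P0: load  L3  ⟶  EIII  (L3)  txn=BusRd  M[L3]=30
step 12: P2: store L2 := 55  ⟶  IIMI  (L2)  txn=BusRdX  M[L2]=80
step 13: P0: store L5 := 92  ⟶  MIII  (L5)  txn=BusRdX+Flush  M[L5]=86
step 14: P0: store L5 := 7  ⟶  MIII  (L5)  txn=∅  M[L5]=86
step 15: P0: store L5 := 22  ⟶  MIII  (L5)  txn=∅  M[L5]=86
step 16: P2: store L5 := 28  ⟶  IIMI  (L5)  txn=BusRdX+Flush  M[L5]=22
step 17: P0: load  L5  ⟶  SIOI  (L5)  txn=BusRd  M[L5]=22
step 18: P3: load  L5  ⟶  SIOS  (L5)  txn=BusRd  M[L5]=22
step 19: P2: load  L5  ⟶  SIOS  (L5)  txn=∅  M[L5]=22
step 20: P2: store L5 := 11  ⟶  IIMI  (L5)  txn=BusUpgr  M[L5]=22
step 21: P2: load  L5  ⟶  IIMI  (L5)  txn=∅  M[L5]=22
step 22: P2: store L1 := 64  ⟶  IIMI  (L1)  txn=BusRdX  M[L1]=40
step 23: P1: load  L4  ⟶  IMII  (L4)  txn=∅  M[L4]=10
step 24: P1: load  L5  ⟶  ISOI  (L5)  txn=BusRd  M[L5]=22
step 25: P0: store L3 := 1  ⟶  MIII  (L3)  txn=∅  M[L3]=30
step 26: P3: store L2 := 34  ⟶  IIIM  (L2)  txn=BusRdX+Flush  M[L2]=55
step 27: P1: load  L3  ⟶  OSII  (L3)  txn=BusRd  M[L3]=30

memory[L1] = 40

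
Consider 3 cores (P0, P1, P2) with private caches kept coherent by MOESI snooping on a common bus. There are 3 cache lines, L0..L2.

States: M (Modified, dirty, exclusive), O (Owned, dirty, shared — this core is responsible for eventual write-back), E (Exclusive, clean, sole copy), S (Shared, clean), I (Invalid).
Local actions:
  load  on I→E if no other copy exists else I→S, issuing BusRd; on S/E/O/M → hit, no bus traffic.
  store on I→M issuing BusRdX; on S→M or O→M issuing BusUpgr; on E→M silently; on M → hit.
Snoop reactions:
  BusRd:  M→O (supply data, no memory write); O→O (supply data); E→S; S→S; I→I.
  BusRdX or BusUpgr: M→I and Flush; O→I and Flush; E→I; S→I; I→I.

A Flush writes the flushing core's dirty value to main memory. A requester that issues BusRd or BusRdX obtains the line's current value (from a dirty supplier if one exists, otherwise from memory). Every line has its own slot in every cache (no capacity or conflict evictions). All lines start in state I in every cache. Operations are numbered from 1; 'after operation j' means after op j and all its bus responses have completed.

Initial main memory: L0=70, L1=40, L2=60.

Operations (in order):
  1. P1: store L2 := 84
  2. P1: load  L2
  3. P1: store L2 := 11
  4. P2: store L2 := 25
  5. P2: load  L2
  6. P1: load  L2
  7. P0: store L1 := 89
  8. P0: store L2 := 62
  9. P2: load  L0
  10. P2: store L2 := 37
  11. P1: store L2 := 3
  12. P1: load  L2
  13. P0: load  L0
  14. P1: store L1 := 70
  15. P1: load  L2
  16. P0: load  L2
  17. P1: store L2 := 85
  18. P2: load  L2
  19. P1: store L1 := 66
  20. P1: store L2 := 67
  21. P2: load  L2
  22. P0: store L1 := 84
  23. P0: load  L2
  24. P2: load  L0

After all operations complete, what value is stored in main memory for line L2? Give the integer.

memory[L2] = 37

1. P1: store L2 := 84  bus=[BusRdX]  L2: P0=I P1=M P2=I  mem[L2]=60
2. P1: load  L2  bus=[-]  L2: P0=I P1=M P2=I  mem[L2]=60
3. P1: store L2 := 11  bus=[-]  L2: P0=I P1=M P2=I  mem[L2]=60
4. P2: store L2 := 25  bus=[BusRdX,Flush]  L2: P0=I P1=I P2=M  mem[L2]=11
5. P2: load  L2  bus=[-]  L2: P0=I P1=I P2=M  mem[L2]=11
6. P1: load  L2  bus=[BusRd]  L2: P0=I P1=S P2=O  mem[L2]=11
7. P0: store L1 := 89  bus=[BusRdX]  L1: P0=M P1=I P2=I  mem[L1]=40
8. P0: store L2 := 62  bus=[BusRdX,Flush]  L2: P0=M P1=I P2=I  mem[L2]=25
9. P2: load  L0  bus=[BusRd]  L0: P0=I P1=I P2=E  mem[L0]=70
10. P2: store L2 := 37  bus=[BusRdX,Flush]  L2: P0=I P1=I P2=M  mem[L2]=62
11. P1: store L2 := 3  bus=[BusRdX,Flush]  L2: P0=I P1=M P2=I  mem[L2]=37
12. P1: load  L2  bus=[-]  L2: P0=I P1=M P2=I  mem[L2]=37
13. P0: load  L0  bus=[BusRd]  L0: P0=S P1=I P2=S  mem[L0]=70
14. P1: store L1 := 70  bus=[BusRdX,Flush]  L1: P0=I P1=M P2=I  mem[L1]=89
15. P1: load  L2  bus=[-]  L2: P0=I P1=M P2=I  mem[L2]=37
16. P0: load  L2  bus=[BusRd]  L2: P0=S P1=O P2=I  mem[L2]=37
17. P1: store L2 := 85  bus=[BusUpgr]  L2: P0=I P1=M P2=I  mem[L2]=37
18. P2: load  L2  bus=[BusRd]  L2: P0=I P1=O P2=S  mem[L2]=37
19. P1: store L1 := 66  bus=[-]  L1: P0=I P1=M P2=I  mem[L1]=89
20. P1: store L2 := 67  bus=[BusUpgr]  L2: P0=I P1=M P2=I  mem[L2]=37
21. P2: load  L2  bus=[BusRd]  L2: P0=I P1=O P2=S  mem[L2]=37
22. P0: store L1 := 84  bus=[BusRdX,Flush]  L1: P0=M P1=I P2=I  mem[L1]=66
23. P0: load  L2  bus=[BusRd]  L2: P0=S P1=O P2=S  mem[L2]=37
24. P2: load  L0  bus=[-]  L0: P0=S P1=I P2=S  mem[L0]=70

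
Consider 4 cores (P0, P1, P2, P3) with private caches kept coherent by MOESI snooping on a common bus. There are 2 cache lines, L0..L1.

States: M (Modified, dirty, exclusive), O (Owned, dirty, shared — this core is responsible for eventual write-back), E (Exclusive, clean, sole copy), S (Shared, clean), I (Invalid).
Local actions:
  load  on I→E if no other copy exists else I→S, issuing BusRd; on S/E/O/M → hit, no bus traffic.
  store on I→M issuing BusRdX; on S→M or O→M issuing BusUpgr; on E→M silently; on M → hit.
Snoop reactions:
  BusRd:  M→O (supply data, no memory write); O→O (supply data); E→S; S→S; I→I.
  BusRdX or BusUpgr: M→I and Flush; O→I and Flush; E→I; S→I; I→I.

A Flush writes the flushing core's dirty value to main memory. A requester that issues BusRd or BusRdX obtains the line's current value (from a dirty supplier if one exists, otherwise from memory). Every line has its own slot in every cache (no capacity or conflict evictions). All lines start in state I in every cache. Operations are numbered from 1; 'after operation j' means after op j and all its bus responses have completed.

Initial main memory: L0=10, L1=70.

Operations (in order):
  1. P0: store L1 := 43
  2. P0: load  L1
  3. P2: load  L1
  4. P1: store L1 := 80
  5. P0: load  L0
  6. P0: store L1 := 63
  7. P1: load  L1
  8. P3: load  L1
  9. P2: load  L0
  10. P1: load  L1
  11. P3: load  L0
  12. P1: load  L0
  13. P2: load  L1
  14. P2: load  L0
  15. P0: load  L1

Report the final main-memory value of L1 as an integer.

memory[L1] = 80

1. P0: store L1 := 43  bus=[BusRdX]  L1: P0=M P1=I P2=I P3=I  mem[L1]=70
2. P0: load  L1  bus=[-]  L1: P0=M P1=I P2=I P3=I  mem[L1]=70
3. P2: load  L1  bus=[BusRd]  L1: P0=O P1=I P2=S P3=I  mem[L1]=70
4. P1: store L1 := 80  bus=[BusRdX,Flush]  L1: P0=I P1=M P2=I P3=I  mem[L1]=43
5. P0: load  L0  bus=[BusRd]  L0: P0=E P1=I P2=I P3=I  mem[L0]=10
6. P0: store L1 := 63  bus=[BusRdX,Flush]  L1: P0=M P1=I P2=I P3=I  mem[L1]=80
7. P1: load  L1  bus=[BusRd]  L1: P0=O P1=S P2=I P3=I  mem[L1]=80
8. P3: load  L1  bus=[BusRd]  L1: P0=O P1=S P2=I P3=S  mem[L1]=80
9. P2: load  L0  bus=[BusRd]  L0: P0=S P1=I P2=S P3=I  mem[L0]=10
10. P1: load  L1  bus=[-]  L1: P0=O P1=S P2=I P3=S  mem[L1]=80
11. P3: load  L0  bus=[BusRd]  L0: P0=S P1=I P2=S P3=S  mem[L0]=10
12. P1: load  L0  bus=[BusRd]  L0: P0=S P1=S P2=S P3=S  mem[L0]=10
13. P2: load  L1  bus=[BusRd]  L1: P0=O P1=S P2=S P3=S  mem[L1]=80
14. P2: load  L0  bus=[-]  L0: P0=S P1=S P2=S P3=S  mem[L0]=10
15. P0: load  L1  bus=[-]  L1: P0=O P1=S P2=S P3=S  mem[L1]=80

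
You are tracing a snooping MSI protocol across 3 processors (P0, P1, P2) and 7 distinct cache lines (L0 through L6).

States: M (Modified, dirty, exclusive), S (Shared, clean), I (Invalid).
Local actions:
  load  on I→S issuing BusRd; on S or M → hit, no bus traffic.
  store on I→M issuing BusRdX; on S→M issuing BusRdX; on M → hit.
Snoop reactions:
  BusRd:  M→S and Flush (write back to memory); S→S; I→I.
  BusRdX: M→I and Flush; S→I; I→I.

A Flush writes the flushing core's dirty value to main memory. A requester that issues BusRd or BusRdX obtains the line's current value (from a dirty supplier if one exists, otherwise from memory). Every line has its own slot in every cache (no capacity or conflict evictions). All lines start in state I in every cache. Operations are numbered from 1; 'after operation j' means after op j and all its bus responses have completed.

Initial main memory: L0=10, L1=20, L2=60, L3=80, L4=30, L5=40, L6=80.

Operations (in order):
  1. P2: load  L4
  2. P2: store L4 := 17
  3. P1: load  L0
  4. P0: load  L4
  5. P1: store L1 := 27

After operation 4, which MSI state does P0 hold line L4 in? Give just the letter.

1. P2: load  L4  bus=[BusRd]  L4: P0=I P1=I P2=S  mem[L4]=30
2. P2: store L4 := 17  bus=[BusRdX]  L4: P0=I P1=I P2=M  mem[L4]=30
3. P1: load  L0  bus=[BusRd]  L0: P0=I P1=S P2=I  mem[L0]=10
4. P0: load  L4  bus=[BusRd,Flush]  L4: P0=S P1=I P2=S  mem[L4]=17
5. P1: store L1 := 27  bus=[BusRdX]  L1: P0=I P1=M P2=I  mem[L1]=20

state = S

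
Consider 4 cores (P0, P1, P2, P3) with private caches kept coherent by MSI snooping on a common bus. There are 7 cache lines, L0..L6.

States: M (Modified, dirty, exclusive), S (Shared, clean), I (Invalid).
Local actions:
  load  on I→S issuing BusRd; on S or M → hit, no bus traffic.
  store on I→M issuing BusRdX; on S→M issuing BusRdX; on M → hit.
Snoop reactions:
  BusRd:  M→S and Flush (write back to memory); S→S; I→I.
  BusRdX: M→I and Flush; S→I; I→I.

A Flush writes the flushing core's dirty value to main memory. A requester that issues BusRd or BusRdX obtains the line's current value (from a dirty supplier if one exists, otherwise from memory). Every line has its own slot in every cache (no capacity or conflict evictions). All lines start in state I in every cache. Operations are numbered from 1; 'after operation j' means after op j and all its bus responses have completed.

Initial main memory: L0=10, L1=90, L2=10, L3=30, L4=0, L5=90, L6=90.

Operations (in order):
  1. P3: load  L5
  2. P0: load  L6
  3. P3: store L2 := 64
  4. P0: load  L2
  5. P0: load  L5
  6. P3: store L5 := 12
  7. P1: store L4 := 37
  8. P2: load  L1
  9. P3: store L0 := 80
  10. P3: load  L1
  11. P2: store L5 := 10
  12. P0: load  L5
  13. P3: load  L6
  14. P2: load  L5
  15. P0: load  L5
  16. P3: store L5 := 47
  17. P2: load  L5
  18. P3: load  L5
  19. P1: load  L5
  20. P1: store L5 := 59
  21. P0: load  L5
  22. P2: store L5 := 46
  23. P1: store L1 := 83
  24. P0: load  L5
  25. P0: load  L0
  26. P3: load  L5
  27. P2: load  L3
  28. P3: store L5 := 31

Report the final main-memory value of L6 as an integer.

memory[L6] = 90

  op1 P3: load  L5 → I/I/I/S on L5; bus BusRd; mem=90
  op2 P0: load  L6 → S/I/I/I on L6; bus BusRd; mem=90
  op3 P3: store L2 := 64 → I/I/I/M on L2; bus BusRdX; mem=10
  op4 P0: load  L2 → S/I/I/S on L2; bus BusRd Flush; mem=64
  op5 P0: load  L5 → S/I/I/S on L5; bus BusRd; mem=90
  op6 P3: store L5 := 12 → I/I/I/M on L5; bus BusRdX; mem=90
  op7 P1: store L4 := 37 → I/M/I/I on L4; bus BusRdX; mem=0
  op8 P2: load  L1 → I/I/S/I on L1; bus BusRd; mem=90
  op9 P3: store L0 := 80 → I/I/I/M on L0; bus BusRdX; mem=10
  op10 P3: load  L1 → I/I/S/S on L1; bus BusRd; mem=90
  op11 P2: store L5 := 10 → I/I/M/I on L5; bus BusRdX Flush; mem=12
  op12 P0: load  L5 → S/I/S/I on L5; bus BusRd Flush; mem=10
  op13 P3: load  L6 → S/I/I/S on L6; bus BusRd; mem=90
  op14 P2: load  L5 → S/I/S/I on L5; bus (none); mem=10
  op15 P0: load  L5 → S/I/S/I on L5; bus (none); mem=10
  op16 P3: store L5 := 47 → I/I/I/M on L5; bus BusRdX; mem=10
  op17 P2: load  L5 → I/I/S/S on L5; bus BusRd Flush; mem=47
  op18 P3: load  L5 → I/I/S/S on L5; bus (none); mem=47
  op19 P1: load  L5 → I/S/S/S on L5; bus BusRd; mem=47
  op20 P1: store L5 := 59 → I/M/I/I on L5; bus BusRdX; mem=47
  op21 P0: load  L5 → S/S/I/I on L5; bus BusRd Flush; mem=59
  op22 P2: store L5 := 46 → I/I/M/I on L5; bus BusRdX; mem=59
  op23 P1: store L1 := 83 → I/M/I/I on L1; bus BusRdX; mem=90
  op24 P0: load  L5 → S/I/S/I on L5; bus BusRd Flush; mem=46
  op25 P0: load  L0 → S/I/I/S on L0; bus BusRd Flush; mem=80
  op26 P3: load  L5 → S/I/S/S on L5; bus BusRd; mem=46
  op27 P2: load  L3 → I/I/S/I on L3; bus BusRd; mem=30
  op28 P3: store L5 := 31 → I/I/I/M on L5; bus BusRdX; mem=46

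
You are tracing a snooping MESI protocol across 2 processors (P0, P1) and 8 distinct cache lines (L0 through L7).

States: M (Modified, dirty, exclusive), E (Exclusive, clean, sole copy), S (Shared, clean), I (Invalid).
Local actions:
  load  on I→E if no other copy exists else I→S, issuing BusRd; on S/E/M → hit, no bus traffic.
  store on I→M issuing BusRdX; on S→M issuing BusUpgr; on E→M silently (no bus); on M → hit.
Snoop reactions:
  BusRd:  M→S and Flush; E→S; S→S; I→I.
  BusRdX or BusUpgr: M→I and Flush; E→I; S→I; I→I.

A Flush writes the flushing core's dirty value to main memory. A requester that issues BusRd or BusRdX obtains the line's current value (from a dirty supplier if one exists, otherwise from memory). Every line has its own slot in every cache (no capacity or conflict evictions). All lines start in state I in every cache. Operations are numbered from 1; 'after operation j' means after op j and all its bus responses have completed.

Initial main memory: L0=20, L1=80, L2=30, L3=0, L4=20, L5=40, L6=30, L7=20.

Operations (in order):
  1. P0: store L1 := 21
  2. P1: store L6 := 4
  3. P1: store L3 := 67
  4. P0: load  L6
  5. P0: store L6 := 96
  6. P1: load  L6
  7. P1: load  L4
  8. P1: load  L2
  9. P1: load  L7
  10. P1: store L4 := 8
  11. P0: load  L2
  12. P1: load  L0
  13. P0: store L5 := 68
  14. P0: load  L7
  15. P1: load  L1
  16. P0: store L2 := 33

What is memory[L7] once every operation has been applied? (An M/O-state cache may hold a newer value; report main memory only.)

memory[L7] = 20

1. P0: store L1 := 21  bus=[BusRdX]  L1: P0=M P1=I  mem[L1]=80
2. P1: store L6 := 4  bus=[BusRdX]  L6: P0=I P1=M  mem[L6]=30
3. P1: store L3 := 67  bus=[BusRdX]  L3: P0=I P1=M  mem[L3]=0
4. P0: load  L6  bus=[BusRd,Flush]  L6: P0=S P1=S  mem[L6]=4
5. P0: store L6 := 96  bus=[BusUpgr]  L6: P0=M P1=I  mem[L6]=4
6. P1: load  L6  bus=[BusRd,Flush]  L6: P0=S P1=S  mem[L6]=96
7. P1: load  L4  bus=[BusRd]  L4: P0=I P1=E  mem[L4]=20
8. P1: load  L2  bus=[BusRd]  L2: P0=I P1=E  mem[L2]=30
9. P1: load  L7  bus=[BusRd]  L7: P0=I P1=E  mem[L7]=20
10. P1: store L4 := 8  bus=[-]  L4: P0=I P1=M  mem[L4]=20
11. P0: load  L2  bus=[BusRd]  L2: P0=S P1=S  mem[L2]=30
12. P1: load  L0  bus=[BusRd]  L0: P0=I P1=E  mem[L0]=20
13. P0: store L5 := 68  bus=[BusRdX]  L5: P0=M P1=I  mem[L5]=40
14. P0: load  L7  bus=[BusRd]  L7: P0=S P1=S  mem[L7]=20
15. P1: load  L1  bus=[BusRd,Flush]  L1: P0=S P1=S  mem[L1]=21
16. P0: store L2 := 33  bus=[BusUpgr]  L2: P0=M P1=I  mem[L2]=30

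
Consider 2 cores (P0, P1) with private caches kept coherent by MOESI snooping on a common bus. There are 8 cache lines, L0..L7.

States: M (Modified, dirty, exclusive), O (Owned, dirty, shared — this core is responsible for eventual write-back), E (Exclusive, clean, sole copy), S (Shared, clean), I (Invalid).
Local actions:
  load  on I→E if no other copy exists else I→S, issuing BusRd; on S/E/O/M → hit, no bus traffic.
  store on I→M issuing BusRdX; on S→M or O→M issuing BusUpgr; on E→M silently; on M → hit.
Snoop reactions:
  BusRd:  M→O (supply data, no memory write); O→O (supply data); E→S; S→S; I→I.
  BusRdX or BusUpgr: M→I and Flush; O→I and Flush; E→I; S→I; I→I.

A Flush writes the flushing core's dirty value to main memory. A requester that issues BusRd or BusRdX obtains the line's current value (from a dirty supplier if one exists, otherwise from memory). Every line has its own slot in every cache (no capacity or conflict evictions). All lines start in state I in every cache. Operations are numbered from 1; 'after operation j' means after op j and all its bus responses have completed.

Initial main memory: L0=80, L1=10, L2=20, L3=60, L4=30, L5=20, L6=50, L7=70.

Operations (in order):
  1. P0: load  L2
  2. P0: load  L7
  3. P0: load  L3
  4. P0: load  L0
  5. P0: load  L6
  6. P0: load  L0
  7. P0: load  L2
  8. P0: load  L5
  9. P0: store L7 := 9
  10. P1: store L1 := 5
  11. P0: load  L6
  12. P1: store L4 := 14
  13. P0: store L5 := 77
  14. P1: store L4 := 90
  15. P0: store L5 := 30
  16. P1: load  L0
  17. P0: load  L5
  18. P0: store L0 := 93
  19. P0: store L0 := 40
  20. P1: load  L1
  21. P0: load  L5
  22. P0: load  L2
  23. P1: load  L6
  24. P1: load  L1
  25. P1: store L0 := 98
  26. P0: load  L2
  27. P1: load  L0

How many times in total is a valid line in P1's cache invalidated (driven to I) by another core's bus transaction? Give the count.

invalidations = 1

1. P0: load  L2  bus=[BusRd]  L2: P0=E P1=I  mem[L2]=20
2. P0: load  L7  bus=[BusRd]  L7: P0=E P1=I  mem[L7]=70
3. P0: load  L3  bus=[BusRd]  L3: P0=E P1=I  mem[L3]=60
4. P0: load  L0  bus=[BusRd]  L0: P0=E P1=I  mem[L0]=80
5. P0: load  L6  bus=[BusRd]  L6: P0=E P1=I  mem[L6]=50
6. P0: load  L0  bus=[-]  L0: P0=E P1=I  mem[L0]=80
7. P0: load  L2  bus=[-]  L2: P0=E P1=I  mem[L2]=20
8. P0: load  L5  bus=[BusRd]  L5: P0=E P1=I  mem[L5]=20
9. P0: store L7 := 9  bus=[-]  L7: P0=M P1=I  mem[L7]=70
10. P1: store L1 := 5  bus=[BusRdX]  L1: P0=I P1=M  mem[L1]=10
11. P0: load  L6  bus=[-]  L6: P0=E P1=I  mem[L6]=50
12. P1: store L4 := 14  bus=[BusRdX]  L4: P0=I P1=M  mem[L4]=30
13. P0: store L5 := 77  bus=[-]  L5: P0=M P1=I  mem[L5]=20
14. P1: store L4 := 90  bus=[-]  L4: P0=I P1=M  mem[L4]=30
15. P0: store L5 := 30  bus=[-]  L5: P0=M P1=I  mem[L5]=20
16. P1: load  L0  bus=[BusRd]  L0: P0=S P1=S  mem[L0]=80
17. P0: load  L5  bus=[-]  L5: P0=M P1=I  mem[L5]=20
18. P0: store L0 := 93  bus=[BusUpgr]  L0: P0=M P1=I  mem[L0]=80
19. P0: store L0 := 40  bus=[-]  L0: P0=M P1=I  mem[L0]=80
20. P1: load  L1  bus=[-]  L1: P0=I P1=M  mem[L1]=10
21. P0: load  L5  bus=[-]  L5: P0=M P1=I  mem[L5]=20
22. P0: load  L2  bus=[-]  L2: P0=E P1=I  mem[L2]=20
23. P1: load  L6  bus=[BusRd]  L6: P0=S P1=S  mem[L6]=50
24. P1: load  L1  bus=[-]  L1: P0=I P1=M  mem[L1]=10
25. P1: store L0 := 98  bus=[BusRdX,Flush]  L0: P0=I P1=M  mem[L0]=40
26. P0: load  L2  bus=[-]  L2: P0=E P1=I  mem[L2]=20
27. P1: load  L0  bus=[-]  L0: P0=I P1=M  mem[L0]=40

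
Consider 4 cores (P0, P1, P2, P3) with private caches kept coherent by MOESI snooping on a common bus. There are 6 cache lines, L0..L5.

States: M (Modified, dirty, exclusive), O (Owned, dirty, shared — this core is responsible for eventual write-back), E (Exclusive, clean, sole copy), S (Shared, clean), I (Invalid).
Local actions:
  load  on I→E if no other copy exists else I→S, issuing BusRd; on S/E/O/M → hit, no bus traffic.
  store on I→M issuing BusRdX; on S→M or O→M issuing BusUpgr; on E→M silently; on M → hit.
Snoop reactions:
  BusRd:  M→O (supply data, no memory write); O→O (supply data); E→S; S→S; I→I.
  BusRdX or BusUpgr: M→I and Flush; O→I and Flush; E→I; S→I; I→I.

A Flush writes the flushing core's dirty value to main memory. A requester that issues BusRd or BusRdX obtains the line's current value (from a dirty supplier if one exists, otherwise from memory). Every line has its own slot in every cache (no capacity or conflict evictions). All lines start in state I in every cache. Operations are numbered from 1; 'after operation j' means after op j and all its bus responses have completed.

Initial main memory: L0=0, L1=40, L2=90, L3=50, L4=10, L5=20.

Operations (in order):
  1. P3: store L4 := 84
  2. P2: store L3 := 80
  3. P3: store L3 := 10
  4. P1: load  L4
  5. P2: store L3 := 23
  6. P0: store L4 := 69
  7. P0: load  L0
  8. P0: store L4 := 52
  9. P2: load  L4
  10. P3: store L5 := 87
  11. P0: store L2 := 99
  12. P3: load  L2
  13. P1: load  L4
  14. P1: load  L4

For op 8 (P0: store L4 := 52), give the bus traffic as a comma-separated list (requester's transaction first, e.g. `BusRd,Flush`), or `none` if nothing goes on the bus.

step 1: P3: store L4 := 84  ⟶  IIIM  (L4)  txn=BusRdX  M[L4]=10
step 2: P2: store L3 := 80  ⟶  IIMI  (L3)  txn=BusRdX  M[L3]=50
step 3: P3: store L3 := 10  ⟶  IIIM  (L3)  txn=BusRdX+Flush  M[L3]=80
step 4: P1: load  L4  ⟶  ISIO  (L4)  txn=BusRd  M[L4]=10
step 5: P2: store L3 := 23  ⟶  IIMI  (L3)  txn=BusRdX+Flush  M[L3]=10
step 6: P0: store L4 := 69  ⟶  MIII  (L4)  txn=BusRdX+Flush  M[L4]=84
step 7: P0: load  L0  ⟶  EIII  (L0)  txn=BusRd  M[L0]=0
step 8: P0: store L4 := 52  ⟶  MIII  (L4)  txn=∅  M[L4]=84
step 9: P2: load  L4  ⟶  OISI  (L4)  txn=BusRd  M[L4]=84
step 10: P3: store L5 := 87  ⟶  IIIM  (L5)  txn=BusRdX  M[L5]=20
step 11: P0: store L2 := 99  ⟶  MIII  (L2)  txn=BusRdX  M[L2]=90
step 12: P3: load  L2  ⟶  OIIS  (L2)  txn=BusRd  M[L2]=90
step 13: P1: load  L4  ⟶  OSSI  (L4)  txn=BusRd  M[L4]=84
step 14: P1: load  L4  ⟶  OSSI  (L4)  txn=∅  M[L4]=84

bus = none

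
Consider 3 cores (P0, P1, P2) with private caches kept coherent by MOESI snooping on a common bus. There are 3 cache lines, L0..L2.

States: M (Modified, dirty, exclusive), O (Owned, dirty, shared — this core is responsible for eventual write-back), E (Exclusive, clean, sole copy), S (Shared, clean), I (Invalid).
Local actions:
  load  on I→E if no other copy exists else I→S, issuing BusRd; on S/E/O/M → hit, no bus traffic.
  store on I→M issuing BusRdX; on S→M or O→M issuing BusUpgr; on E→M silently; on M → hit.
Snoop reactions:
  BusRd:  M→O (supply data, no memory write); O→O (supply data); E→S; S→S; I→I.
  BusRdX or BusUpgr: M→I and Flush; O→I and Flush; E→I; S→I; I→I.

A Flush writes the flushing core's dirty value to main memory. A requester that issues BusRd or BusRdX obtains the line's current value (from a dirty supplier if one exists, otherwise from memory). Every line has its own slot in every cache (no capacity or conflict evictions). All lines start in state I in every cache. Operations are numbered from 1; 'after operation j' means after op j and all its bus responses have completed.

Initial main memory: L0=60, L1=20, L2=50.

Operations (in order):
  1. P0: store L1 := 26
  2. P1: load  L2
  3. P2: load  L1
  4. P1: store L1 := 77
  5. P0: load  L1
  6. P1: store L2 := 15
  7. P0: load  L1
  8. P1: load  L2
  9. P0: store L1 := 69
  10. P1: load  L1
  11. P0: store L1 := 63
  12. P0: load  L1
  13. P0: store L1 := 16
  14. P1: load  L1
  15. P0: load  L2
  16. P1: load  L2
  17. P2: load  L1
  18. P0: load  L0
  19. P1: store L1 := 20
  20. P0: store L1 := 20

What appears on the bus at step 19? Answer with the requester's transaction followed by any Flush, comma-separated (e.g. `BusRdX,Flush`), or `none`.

bus = BusUpgr,Flush

[1] P0: store L1 := 26 | P0:M(26), P1:I, P2:I | bus: BusRdX
[2] P1: load  L2 | P0:I, P1:E(50), P2:I | bus: BusRd
[3] P2: load  L1 | P0:O(26), P1:I, P2:S(26) | bus: BusRd
[4] P1: store L1 := 77 | P0:I, P1:M(77), P2:I | bus: BusRdX,Flush
[5] P0: load  L1 | P0:S(77), P1:O(77), P2:I | bus: BusRd
[6] P1: store L2 := 15 | P0:I, P1:M(15), P2:I | bus: none
[7] P0: load  L1 | P0:S(77), P1:O(77), P2:I | bus: none
[8] P1: load  L2 | P0:I, P1:M(15), P2:I | bus: none
[9] P0: store L1 := 69 | P0:M(69), P1:I, P2:I | bus: BusUpgr,Flush
[10] P1: load  L1 | P0:O(69), P1:S(69), P2:I | bus: BusRd
[11] P0: store L1 := 63 | P0:M(63), P1:I, P2:I | bus: BusUpgr
[12] P0: load  L1 | P0:M(63), P1:I, P2:I | bus: none
[13] P0: store L1 := 16 | P0:M(16), P1:I, P2:I | bus: none
[14] P1: load  L1 | P0:O(16), P1:S(16), P2:I | bus: BusRd
[15] P0: load  L2 | P0:S(15), P1:O(15), P2:I | bus: BusRd
[16] P1: load  L2 | P0:S(15), P1:O(15), P2:I | bus: none
[17] P2: load  L1 | P0:O(16), P1:S(16), P2:S(16) | bus: BusRd
[18] P0: load  L0 | P0:E(60), P1:I, P2:I | bus: BusRd
[19] P1: store L1 := 20 | P0:I, P1:M(20), P2:I | bus: BusUpgr,Flush
[20] P0: store L1 := 20 | P0:M(20), P1:I, P2:I | bus: BusRdX,Flush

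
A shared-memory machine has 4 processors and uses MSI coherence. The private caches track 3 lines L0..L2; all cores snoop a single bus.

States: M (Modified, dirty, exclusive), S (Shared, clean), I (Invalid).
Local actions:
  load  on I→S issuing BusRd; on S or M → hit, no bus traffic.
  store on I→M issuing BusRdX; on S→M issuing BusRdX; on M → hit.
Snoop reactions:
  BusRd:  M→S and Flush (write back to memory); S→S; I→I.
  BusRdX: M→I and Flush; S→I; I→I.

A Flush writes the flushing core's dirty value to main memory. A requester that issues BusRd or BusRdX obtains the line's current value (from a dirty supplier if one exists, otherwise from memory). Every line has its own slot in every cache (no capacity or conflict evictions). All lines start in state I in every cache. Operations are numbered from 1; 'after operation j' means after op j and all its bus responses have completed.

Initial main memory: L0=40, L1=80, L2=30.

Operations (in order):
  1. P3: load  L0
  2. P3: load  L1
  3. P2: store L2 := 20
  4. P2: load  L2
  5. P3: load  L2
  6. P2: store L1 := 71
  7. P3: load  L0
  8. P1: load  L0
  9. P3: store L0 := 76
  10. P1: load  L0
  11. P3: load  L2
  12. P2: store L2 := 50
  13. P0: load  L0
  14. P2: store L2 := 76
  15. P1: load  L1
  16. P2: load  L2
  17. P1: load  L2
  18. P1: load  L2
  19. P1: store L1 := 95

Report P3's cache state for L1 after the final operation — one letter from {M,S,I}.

state = I

step 1: P3: load  L0  ⟶  IIIS  (L0)  txn=BusRd  M[L0]=40
step 2: P3: load  L1  ⟶  IIIS  (L1)  txn=BusRd  M[L1]=80
step 3: P2: store L2 := 20  ⟶  IIMI  (L2)  txn=BusRdX  M[L2]=30
step 4: P2: load  L2  ⟶  IIMI  (L2)  txn=∅  M[L2]=30
step 5: P3: load  L2  ⟶  IISS  (L2)  txn=BusRd+Flush  M[L2]=20
step 6: P2: store L1 := 71  ⟶  IIMI  (L1)  txn=BusRdX  M[L1]=80
step 7: P3: load  L0  ⟶  IIIS  (L0)  txn=∅  M[L0]=40
step 8: P1: load  L0  ⟶  ISIS  (L0)  txn=BusRd  M[L0]=40
step 9: P3: store L0 := 76  ⟶  IIIM  (L0)  txn=BusRdX  M[L0]=40
step 10: P1: load  L0  ⟶  ISIS  (L0)  txn=BusRd+Flush  M[L0]=76
step 11: P3: load  L2  ⟶  IISS  (L2)  txn=∅  M[L2]=20
step 12: P2: store L2 := 50  ⟶  IIMI  (L2)  txn=BusRdX  M[L2]=20
step 13: P0: load  L0  ⟶  SSIS  (L0)  txn=BusRd  M[L0]=76
step 14: P2: store L2 := 76  ⟶  IIMI  (L2)  txn=∅  M[L2]=20
step 15: P1: load  L1  ⟶  ISSI  (L1)  txn=BusRd+Flush  M[L1]=71
step 16: P2: load  L2  ⟶  IIMI  (L2)  txn=∅  M[L2]=20
step 17: P1: load  L2  ⟶  ISSI  (L2)  txn=BusRd+Flush  M[L2]=76
step 18: P1: load  L2  ⟶  ISSI  (L2)  txn=∅  M[L2]=76
step 19: P1: store L1 := 95  ⟶  IMII  (L1)  txn=BusRdX  M[L1]=71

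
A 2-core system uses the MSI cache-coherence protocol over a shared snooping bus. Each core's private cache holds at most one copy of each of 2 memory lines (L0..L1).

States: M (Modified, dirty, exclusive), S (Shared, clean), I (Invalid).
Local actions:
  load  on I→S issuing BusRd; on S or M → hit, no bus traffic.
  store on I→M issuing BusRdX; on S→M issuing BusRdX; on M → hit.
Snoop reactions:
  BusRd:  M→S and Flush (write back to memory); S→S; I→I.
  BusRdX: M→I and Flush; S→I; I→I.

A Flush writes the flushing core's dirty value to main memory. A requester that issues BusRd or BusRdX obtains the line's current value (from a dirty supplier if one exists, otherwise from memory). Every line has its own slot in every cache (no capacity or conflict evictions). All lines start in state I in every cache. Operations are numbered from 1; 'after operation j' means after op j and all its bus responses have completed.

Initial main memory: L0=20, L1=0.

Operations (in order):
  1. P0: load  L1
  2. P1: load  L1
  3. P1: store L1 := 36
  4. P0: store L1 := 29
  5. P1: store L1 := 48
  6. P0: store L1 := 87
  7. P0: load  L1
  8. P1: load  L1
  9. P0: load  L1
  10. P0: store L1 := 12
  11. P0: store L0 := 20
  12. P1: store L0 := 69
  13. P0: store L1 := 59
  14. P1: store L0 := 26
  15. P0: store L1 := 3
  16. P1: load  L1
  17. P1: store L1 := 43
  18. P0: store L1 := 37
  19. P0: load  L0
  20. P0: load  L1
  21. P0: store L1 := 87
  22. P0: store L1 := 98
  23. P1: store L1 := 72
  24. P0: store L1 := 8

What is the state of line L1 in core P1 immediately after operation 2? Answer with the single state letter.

step 1: P0: load  L1  ⟶  SI  (L1)  txn=BusRd  M[L1]=0
step 2: P1: load  L1  ⟶  SS  (L1)  txn=BusRd  M[L1]=0
step 3: P1: store L1 := 36  ⟶  IM  (L1)  txn=BusRdX  M[L1]=0
step 4: P0: store L1 := 29  ⟶  MI  (L1)  txn=BusRdX+Flush  M[L1]=36
step 5: P1: store L1 := 48  ⟶  IM  (L1)  txn=BusRdX+Flush  M[L1]=29
step 6: P0: store L1 := 87  ⟶  MI  (L1)  txn=BusRdX+Flush  M[L1]=48
step 7: P0: load  L1  ⟶  MI  (L1)  txn=∅  M[L1]=48
step 8: P1: load  L1  ⟶  SS  (L1)  txn=BusRd+Flush  M[L1]=87
step 9: P0: load  L1  ⟶  SS  (L1)  txn=∅  M[L1]=87
step 10: P0: store L1 := 12  ⟶  MI  (L1)  txn=BusRdX  M[L1]=87
step 11: P0: store L0 := 20  ⟶  MI  (L0)  txn=BusRdX  M[L0]=20
step 12: P1: store L0 := 69  ⟶  IM  (L0)  txn=BusRdX+Flush  M[L0]=20
step 13: P0: store L1 := 59  ⟶  MI  (L1)  txn=∅  M[L1]=87
step 14: P1: store L0 := 26  ⟶  IM  (L0)  txn=∅  M[L0]=20
step 15: P0: store L1 := 3  ⟶  MI  (L1)  txn=∅  M[L1]=87
step 16: P1: load  L1  ⟶  SS  (L1)  txn=BusRd+Flush  M[L1]=3
step 17: P1: store L1 := 43  ⟶  IM  (L1)  txn=BusRdX  M[L1]=3
step 18: P0: store L1 := 37  ⟶  MI  (L1)  txn=BusRdX+Flush  M[L1]=43
step 19: P0: load  L0  ⟶  SS  (L0)  txn=BusRd+Flush  M[L0]=26
step 20: P0: load  L1  ⟶  MI  (L1)  txn=∅  M[L1]=43
step 21: P0: store L1 := 87  ⟶  MI  (L1)  txn=∅  M[L1]=43
step 22: P0: store L1 := 98  ⟶  MI  (L1)  txn=∅  M[L1]=43
step 23: P1: store L1 := 72  ⟶  IM  (L1)  txn=BusRdX+Flush  M[L1]=98
step 24: P0: store L1 := 8  ⟶  MI  (L1)  txn=BusRdX+Flush  M[L1]=72

state = S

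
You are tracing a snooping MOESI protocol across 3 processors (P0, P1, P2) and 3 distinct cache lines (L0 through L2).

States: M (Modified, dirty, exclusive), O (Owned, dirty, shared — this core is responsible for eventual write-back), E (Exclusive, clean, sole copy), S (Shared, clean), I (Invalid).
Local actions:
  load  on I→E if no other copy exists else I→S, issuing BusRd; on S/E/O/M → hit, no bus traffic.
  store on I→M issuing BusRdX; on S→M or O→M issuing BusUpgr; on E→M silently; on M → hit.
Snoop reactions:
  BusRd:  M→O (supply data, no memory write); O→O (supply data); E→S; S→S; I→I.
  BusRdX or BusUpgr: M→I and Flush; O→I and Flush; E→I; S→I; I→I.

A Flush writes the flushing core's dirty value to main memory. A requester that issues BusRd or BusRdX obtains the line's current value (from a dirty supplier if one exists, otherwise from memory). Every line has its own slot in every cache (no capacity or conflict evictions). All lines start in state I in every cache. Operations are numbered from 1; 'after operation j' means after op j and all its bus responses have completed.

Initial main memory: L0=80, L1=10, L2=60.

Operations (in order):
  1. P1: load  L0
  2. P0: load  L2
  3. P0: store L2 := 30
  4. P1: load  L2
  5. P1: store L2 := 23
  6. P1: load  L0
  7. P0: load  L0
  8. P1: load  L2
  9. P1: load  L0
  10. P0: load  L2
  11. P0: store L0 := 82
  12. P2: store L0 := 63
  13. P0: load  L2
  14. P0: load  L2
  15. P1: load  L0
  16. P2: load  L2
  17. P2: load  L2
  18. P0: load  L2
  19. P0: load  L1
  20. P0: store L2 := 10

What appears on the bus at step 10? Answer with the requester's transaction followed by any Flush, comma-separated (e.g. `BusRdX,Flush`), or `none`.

bus = BusRd

step 1: P1: load  L0  ⟶  IEI  (L0)  txn=BusRd  M[L0]=80
step 2: P0: load  L2  ⟶  EII  (L2)  txn=BusRd  M[L2]=60
step 3: P0: store L2 := 30  ⟶  MII  (L2)  txn=∅  M[L2]=60
step 4: P1: load  L2  ⟶  OSI  (L2)  txn=BusRd  M[L2]=60
step 5: P1: store L2 := 23  ⟶  IMI  (L2)  txn=BusUpgr+Flush  M[L2]=30
step 6: P1: load  L0  ⟶  IEI  (L0)  txn=∅  M[L0]=80
step 7: P0: load  L0  ⟶  SSI  (L0)  txn=BusRd  M[L0]=80
step 8: P1: load  L2  ⟶  IMI  (L2)  txn=∅  M[L2]=30
step 9: P1: load  L0  ⟶  SSI  (L0)  txn=∅  M[L0]=80
step 10: P0: load  L2  ⟶  SOI  (L2)  txn=BusRd  M[L2]=30
step 11: P0: store L0 := 82  ⟶  MII  (L0)  txn=BusUpgr  M[L0]=80
step 12: P2: store L0 := 63  ⟶  IIM  (L0)  txn=BusRdX+Flush  M[L0]=82
step 13: P0: load  L2  ⟶  SOI  (L2)  txn=∅  M[L2]=30
step 14: P0: load  L2  ⟶  SOI  (L2)  txn=∅  M[L2]=30
step 15: P1: load  L0  ⟶  ISO  (L0)  txn=BusRd  M[L0]=82
step 16: P2: load  L2  ⟶  SOS  (L2)  txn=BusRd  M[L2]=30
step 17: P2: load  L2  ⟶  SOS  (L2)  txn=∅  M[L2]=30
step 18: P0: load  L2  ⟶  SOS  (L2)  txn=∅  M[L2]=30
step 19: P0: load  L1  ⟶  EII  (L1)  txn=BusRd  M[L1]=10
step 20: P0: store L2 := 10  ⟶  MII  (L2)  txn=BusUpgr+Flush  M[L2]=23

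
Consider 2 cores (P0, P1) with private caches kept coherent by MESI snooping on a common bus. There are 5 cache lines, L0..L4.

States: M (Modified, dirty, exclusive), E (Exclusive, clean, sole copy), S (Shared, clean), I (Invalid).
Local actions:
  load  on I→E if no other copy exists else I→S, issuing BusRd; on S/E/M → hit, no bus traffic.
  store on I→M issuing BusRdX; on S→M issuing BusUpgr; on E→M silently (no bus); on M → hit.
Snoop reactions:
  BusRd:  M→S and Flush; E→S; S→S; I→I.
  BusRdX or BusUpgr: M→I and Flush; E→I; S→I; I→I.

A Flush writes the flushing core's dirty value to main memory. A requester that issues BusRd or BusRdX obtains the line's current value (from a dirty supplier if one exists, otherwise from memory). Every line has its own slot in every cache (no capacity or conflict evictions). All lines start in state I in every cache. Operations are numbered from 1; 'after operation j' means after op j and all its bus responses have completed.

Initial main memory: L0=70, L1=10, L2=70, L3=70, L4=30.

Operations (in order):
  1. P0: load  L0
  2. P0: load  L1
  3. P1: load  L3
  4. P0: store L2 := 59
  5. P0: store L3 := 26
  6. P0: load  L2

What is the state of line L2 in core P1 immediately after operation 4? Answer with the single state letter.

1. P0: load  L0  bus=[BusRd]  L0: P0=E P1=I  mem[L0]=70
2. P0: load  L1  bus=[BusRd]  L1: P0=E P1=I  mem[L1]=10
3. P1: load  L3  bus=[BusRd]  L3: P0=I P1=E  mem[L3]=70
4. P0: store L2 := 59  bus=[BusRdX]  L2: P0=M P1=I  mem[L2]=70
5. P0: store L3 := 26  bus=[BusRdX]  L3: P0=M P1=I  mem[L3]=70
6. P0: load  L2  bus=[-]  L2: P0=M P1=I  mem[L2]=70

state = I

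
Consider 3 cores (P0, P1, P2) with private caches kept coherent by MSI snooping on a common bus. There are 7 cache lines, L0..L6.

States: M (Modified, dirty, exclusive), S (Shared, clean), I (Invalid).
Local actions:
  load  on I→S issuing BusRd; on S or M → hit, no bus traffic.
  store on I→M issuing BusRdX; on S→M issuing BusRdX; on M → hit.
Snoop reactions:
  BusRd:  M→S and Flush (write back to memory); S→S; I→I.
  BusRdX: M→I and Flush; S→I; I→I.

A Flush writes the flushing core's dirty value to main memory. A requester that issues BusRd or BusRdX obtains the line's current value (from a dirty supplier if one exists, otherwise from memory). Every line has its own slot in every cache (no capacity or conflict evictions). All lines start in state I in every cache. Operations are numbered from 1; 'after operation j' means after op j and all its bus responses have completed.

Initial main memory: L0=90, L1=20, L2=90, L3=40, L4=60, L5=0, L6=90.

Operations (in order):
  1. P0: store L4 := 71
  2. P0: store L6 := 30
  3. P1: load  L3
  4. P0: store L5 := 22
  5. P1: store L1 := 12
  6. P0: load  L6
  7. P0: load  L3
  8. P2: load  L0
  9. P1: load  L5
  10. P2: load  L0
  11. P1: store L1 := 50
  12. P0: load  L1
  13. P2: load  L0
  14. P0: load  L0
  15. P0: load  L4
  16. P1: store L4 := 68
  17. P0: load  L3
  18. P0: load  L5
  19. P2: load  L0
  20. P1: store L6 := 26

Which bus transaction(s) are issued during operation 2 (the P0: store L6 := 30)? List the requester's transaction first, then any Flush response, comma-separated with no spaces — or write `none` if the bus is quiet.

1. P0: store L4 := 71  bus=[BusRdX]  L4: P0=M P1=I P2=I  mem[L4]=60
2. P0: store L6 := 30  bus=[BusRdX]  L6: P0=M P1=I P2=I  mem[L6]=90
3. P1: load  L3  bus=[BusRd]  L3: P0=I P1=S P2=I  mem[L3]=40
4. P0: store L5 := 22  bus=[BusRdX]  L5: P0=M P1=I P2=I  mem[L5]=0
5. P1: store L1 := 12  bus=[BusRdX]  L1: P0=I P1=M P2=I  mem[L1]=20
6. P0: load  L6  bus=[-]  L6: P0=M P1=I P2=I  mem[L6]=90
7. P0: load  L3  bus=[BusRd]  L3: P0=S P1=S P2=I  mem[L3]=40
8. P2: load  L0  bus=[BusRd]  L0: P0=I P1=I P2=S  mem[L0]=90
9. P1: load  L5  bus=[BusRd,Flush]  L5: P0=S P1=S P2=I  mem[L5]=22
10. P2: load  L0  bus=[-]  L0: P0=I P1=I P2=S  mem[L0]=90
11. P1: store L1 := 50  bus=[-]  L1: P0=I P1=M P2=I  mem[L1]=20
12. P0: load  L1  bus=[BusRd,Flush]  L1: P0=S P1=S P2=I  mem[L1]=50
13. P2: load  L0  bus=[-]  L0: P0=I P1=I P2=S  mem[L0]=90
14. P0: load  L0  bus=[BusRd]  L0: P0=S P1=I P2=S  mem[L0]=90
15. P0: load  L4  bus=[-]  L4: P0=M P1=I P2=I  mem[L4]=60
16. P1: store L4 := 68  bus=[BusRdX,Flush]  L4: P0=I P1=M P2=I  mem[L4]=71
17. P0: load  L3  bus=[-]  L3: P0=S P1=S P2=I  mem[L3]=40
18. P0: load  L5  bus=[-]  L5: P0=S P1=S P2=I  mem[L5]=22
19. P2: load  L0  bus=[-]  L0: P0=S P1=I P2=S  mem[L0]=90
20. P1: store L6 := 26  bus=[BusRdX,Flush]  L6: P0=I P1=M P2=I  mem[L6]=30

bus = BusRdX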